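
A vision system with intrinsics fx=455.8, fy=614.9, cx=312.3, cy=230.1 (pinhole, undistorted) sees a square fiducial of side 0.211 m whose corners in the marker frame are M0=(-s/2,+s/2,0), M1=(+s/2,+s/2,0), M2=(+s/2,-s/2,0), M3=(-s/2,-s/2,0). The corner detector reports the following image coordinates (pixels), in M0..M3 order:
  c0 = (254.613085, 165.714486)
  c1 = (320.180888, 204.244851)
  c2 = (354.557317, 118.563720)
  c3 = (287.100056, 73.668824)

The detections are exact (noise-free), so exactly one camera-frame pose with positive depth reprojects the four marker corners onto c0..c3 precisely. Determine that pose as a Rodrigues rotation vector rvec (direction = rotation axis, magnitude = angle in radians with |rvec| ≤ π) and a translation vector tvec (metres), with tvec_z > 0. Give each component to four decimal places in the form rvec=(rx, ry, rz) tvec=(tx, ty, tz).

Intrinsics K: fx=455.8, fy=614.9, cx=312.3, cy=230.1
Marker side s = 0.211 m; corners in marker frame (Z=0):
  M0 = (-0.1055, +0.1055, 0)
  M1 = (+0.1055, +0.1055, 0)
  M2 = (+0.1055, -0.1055, 0)
  M3 = (-0.1055, -0.1055, 0)
Detected image corners:
  c0 = (254.613085, 165.714486) px
  c1 = (320.180888, 204.244851) px
  c2 = (354.557317, 118.563720) px
  c3 = (287.100056, 73.668824) px
Planar DLT: solve 8×8 A·h = b for H (H[2,2]=1):
  H  [+383.08008 -83.44103 +304.46147]
  H  [+228.71073 +455.50991 +142.19747]
  H  [+0.22351 +0.24698 +1.00000]
B = K⁻¹H; ‖b₁‖=0.778127, ‖b₂‖=0.778127; λ = 2/(‖b₁‖+‖b₂‖) = 1.285137, sign → tz>0 ⇒ λ=+1.285137
r₁ = λ·B[:,0] = (+0.88330,+0.37052,+0.28724); r₂ = λ·B[:,1] = (-0.45274,+0.83324,+0.31740)
r₃ = r₁×r₂ = (-0.12174,-0.41040,+0.90374); SVD([r₁ r₂ r₃]) → R = UVᵀ:
  R  [+0.88330 -0.45274 -0.12174]
  R  [+0.37052 +0.83324 -0.41040]
  R  [+0.28724 +0.31740 +0.90374]
t = (-0.02210, -0.18372, +1.28514) m
tr R = 2.620280; θ = arccos((tr R − 1)/2) = 0.626406 rad = 35.890°
axis k = ((R−Rᵀ)₃₂, (R−Rᵀ)₁₃, (R−Rᵀ)₂₁) / (2 sinθ) = (+0.620737, -0.348813, +0.702150)
rvec = θ·k = (+0.388833, -0.218499, +0.439831)

rvec=(0.3888, -0.2185, 0.4398) tvec=(-0.0221, -0.1837, 1.2851)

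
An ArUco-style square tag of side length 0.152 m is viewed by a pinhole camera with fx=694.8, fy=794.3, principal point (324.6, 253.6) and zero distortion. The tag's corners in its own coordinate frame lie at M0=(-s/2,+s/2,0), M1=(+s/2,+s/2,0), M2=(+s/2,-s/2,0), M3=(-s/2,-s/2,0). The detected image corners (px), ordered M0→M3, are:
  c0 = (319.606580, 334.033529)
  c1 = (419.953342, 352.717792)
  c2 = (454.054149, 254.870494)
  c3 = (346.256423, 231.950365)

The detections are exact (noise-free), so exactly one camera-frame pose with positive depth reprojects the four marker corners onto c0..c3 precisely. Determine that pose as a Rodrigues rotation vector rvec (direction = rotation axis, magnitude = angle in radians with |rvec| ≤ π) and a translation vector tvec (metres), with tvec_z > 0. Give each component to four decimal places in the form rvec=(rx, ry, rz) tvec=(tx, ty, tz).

Intrinsics K: fx=694.8, fy=794.3, cx=324.6, cy=253.6
Marker side s = 0.152 m; corners in marker frame (Z=0):
  M0 = (-0.0760, +0.0760, 0)
  M1 = (+0.0760, +0.0760, 0)
  M2 = (+0.0760, -0.0760, 0)
  M3 = (-0.0760, -0.0760, 0)
Detected image corners:
  c0 = (319.606580, 334.033529) px
  c1 = (419.953342, 352.717792) px
  c2 = (454.054149, 254.870494) px
  c3 = (346.256423, 231.950365) px
Planar DLT: solve 8×8 A·h = b for H (H[2,2]=1):
  H  [+749.31701 +0.31699 +385.04046]
  H  [+186.30136 +810.27011 +295.50591]
  H  [+0.17041 +0.52075 +1.00000]
B = K⁻¹H; ‖b₁‖=1.029173, ‖b₂‖=1.029173; λ = 2/(‖b₁‖+‖b₂‖) = 0.971654, sign → tz>0 ⇒ λ=+0.971654
r₁ = λ·B[:,0] = (+0.97054,+0.17503,+0.16558); r₂ = λ·B[:,1] = (-0.23595,+0.82964,+0.50599)
r₃ = r₁×r₂ = (-0.04880,-0.53015,+0.84650); SVD([r₁ r₂ r₃]) → R = UVᵀ:
  R  [+0.97054 -0.23595 -0.04880]
  R  [+0.17503 +0.82964 -0.53015]
  R  [+0.16558 +0.50599 +0.84650]
t = (+0.08452, +0.05126, +0.97165) m
tr R = 2.646678; θ = arccos((tr R − 1)/2) = 0.603527 rad = 34.580°
axis k = ((R−Rᵀ)₃₂, (R−Rᵀ)₁₃, (R−Rᵀ)₂₁) / (2 sinθ) = (+0.912818, -0.188865, +0.362067)
rvec = θ·k = (+0.550910, -0.113985, +0.218517)

rvec=(0.5509, -0.1140, 0.2185) tvec=(0.0845, 0.0513, 0.9717)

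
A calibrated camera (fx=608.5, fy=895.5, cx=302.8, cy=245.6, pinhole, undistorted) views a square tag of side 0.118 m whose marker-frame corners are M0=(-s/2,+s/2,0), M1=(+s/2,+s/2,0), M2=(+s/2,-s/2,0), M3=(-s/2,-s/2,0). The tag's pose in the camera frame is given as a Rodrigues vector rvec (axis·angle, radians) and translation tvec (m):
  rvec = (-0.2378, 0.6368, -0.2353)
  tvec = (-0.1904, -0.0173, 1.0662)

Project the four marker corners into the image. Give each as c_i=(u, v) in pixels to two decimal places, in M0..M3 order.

Intrinsics K: fx=608.5, fy=895.5, cx=302.8, cy=245.6
Marker side s = 0.118 m; corners in marker frame (Z=0):
  M0 = (-0.0590, +0.0590, 0)
  M1 = (+0.0590, +0.0590, 0)
  M2 = (+0.0590, -0.0590, 0)
  M3 = (-0.0590, -0.0590, 0)
rvec = (-0.2378, 0.6368, -0.2353), |rvec| = θ = 0.71933 rad = 41.214°
Rodrigues: sinθ=0.65888, 1−cosθ=0.24775; R = I + sinθ·[k]× + (1−cosθ)·[k]×²:
    [+0.77933 +0.14302 +0.61008]
    [-0.28803 +0.94641 +0.14607]
    [-0.55650 -0.28956 +0.77876]
t = (-0.1904, -0.0173, 1.0662) m
M0: Pc = R·M0+t = (-0.22794, +0.05553, +1.08195); u = 608.5·(-0.22794)/1.08195 + 302.8 = 174.6029, v = 895.5·(+0.05553)/1.08195 + 245.6 = 291.5627
M1: Pc = R·M1+t = (-0.13598, +0.02154, +1.01628); u = 608.5·(-0.13598)/1.01628 + 302.8 = 221.3809, v = 895.5·(+0.02154)/1.01628 + 245.6 = 264.5840
M2: Pc = R·M2+t = (-0.15286, -0.09013, +1.05045); u = 608.5·(-0.15286)/1.05045 + 302.8 = 214.2532, v = 895.5·(-0.09013)/1.05045 + 245.6 = 168.7629
M3: Pc = R·M3+t = (-0.24482, -0.05614, +1.11612); u = 608.5·(-0.24482)/1.11612 + 302.8 = 169.3266, v = 895.5·(-0.05614)/1.11612 + 245.6 = 200.5533

c0=(174.60, 291.56) c1=(221.38, 264.58) c2=(214.25, 168.76) c3=(169.33, 200.55)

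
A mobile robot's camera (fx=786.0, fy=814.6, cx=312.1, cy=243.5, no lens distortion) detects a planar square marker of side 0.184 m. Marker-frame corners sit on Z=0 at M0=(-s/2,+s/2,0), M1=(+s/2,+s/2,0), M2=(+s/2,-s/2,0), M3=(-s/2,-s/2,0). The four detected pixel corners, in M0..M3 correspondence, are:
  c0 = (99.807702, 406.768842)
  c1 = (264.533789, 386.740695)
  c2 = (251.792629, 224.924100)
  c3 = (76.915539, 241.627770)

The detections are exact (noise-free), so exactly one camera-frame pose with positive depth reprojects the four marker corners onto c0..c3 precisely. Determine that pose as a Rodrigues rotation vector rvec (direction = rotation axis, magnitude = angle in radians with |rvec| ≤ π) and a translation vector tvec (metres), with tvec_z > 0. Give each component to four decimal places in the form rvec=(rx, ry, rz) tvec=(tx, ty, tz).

Intrinsics K: fx=786.0, fy=814.6, cx=312.1, cy=243.5
Marker side s = 0.184 m; corners in marker frame (Z=0):
  M0 = (-0.0920, +0.0920, 0)
  M1 = (+0.0920, +0.0920, 0)
  M2 = (+0.0920, -0.0920, 0)
  M3 = (-0.0920, -0.0920, 0)
Detected image corners:
  c0 = (99.807702, 406.768842) px
  c1 = (264.533789, 386.740695) px
  c2 = (251.792629, 224.924100) px
  c3 = (76.915539, 241.627770) px
Planar DLT: solve 8×8 A·h = b for H (H[2,2]=1):
  H  [+947.22541 +150.11216 +174.65118]
  H  [-54.29766 +985.89662 +317.22119]
  H  [+0.14531 +0.30965 +1.00000]
B = K⁻¹H; ‖b₁‖=1.161815, ‖b₂‖=1.161815; λ = 2/(‖b₁‖+‖b₂‖) = 0.860722, sign → tz>0 ⇒ λ=+0.860722
r₁ = λ·B[:,0] = (+0.98761,-0.09476,+0.12507); r₂ = λ·B[:,1] = (+0.05855,+0.96205,+0.26653)
r₃ = r₁×r₂ = (-0.14558,-0.25590,+0.95568); SVD([r₁ r₂ r₃]) → R = UVᵀ:
  R  [+0.98761 +0.05855 -0.14558]
  R  [-0.09476 +0.96205 -0.25590]
  R  [+0.12507 +0.26653 +0.95568]
t = (-0.15052, +0.07790, +0.86072) m
tr R = 2.905339; θ = arccos((tr R − 1)/2) = 0.308897 rad = 17.698°
axis k = ((R−Rᵀ)₃₂, (R−Rᵀ)₁₃, (R−Rᵀ)₂₁) / (2 sinθ) = (+0.859230, -0.445135, -0.252149)
rvec = θ·k = (+0.265414, -0.137501, -0.077888)

rvec=(0.2654, -0.1375, -0.0779) tvec=(-0.1505, 0.0779, 0.8607)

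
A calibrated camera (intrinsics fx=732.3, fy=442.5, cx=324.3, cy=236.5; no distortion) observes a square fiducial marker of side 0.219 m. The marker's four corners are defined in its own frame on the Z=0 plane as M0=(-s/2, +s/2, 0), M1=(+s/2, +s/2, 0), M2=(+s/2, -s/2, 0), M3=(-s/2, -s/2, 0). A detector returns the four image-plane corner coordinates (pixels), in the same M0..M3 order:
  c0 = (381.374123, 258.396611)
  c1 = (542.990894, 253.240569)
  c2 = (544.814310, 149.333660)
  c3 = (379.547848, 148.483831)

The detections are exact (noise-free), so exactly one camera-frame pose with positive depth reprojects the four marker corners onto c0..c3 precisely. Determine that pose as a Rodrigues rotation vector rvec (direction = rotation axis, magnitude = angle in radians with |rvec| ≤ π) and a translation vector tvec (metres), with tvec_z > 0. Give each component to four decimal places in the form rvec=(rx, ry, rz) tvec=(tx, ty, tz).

rvec=(0.0904, -0.2391, -0.0282) tvec=(0.1741, -0.0690, 0.9096)

Intrinsics K: fx=732.3, fy=442.5, cx=324.3, cy=236.5
Marker side s = 0.219 m; corners in marker frame (Z=0):
  M0 = (-0.1095, +0.1095, 0)
  M1 = (+0.1095, +0.1095, 0)
  M2 = (+0.1095, -0.1095, 0)
  M3 = (-0.1095, -0.1095, 0)
Detected image corners:
  c0 = (381.374123, 258.396611) px
  c1 = (542.990894, 253.240569) px
  c2 = (544.814310, 149.333660) px
  c3 = (379.547848, 148.483831) px
Planar DLT: solve 8×8 A·h = b for H (H[2,2]=1):
  H  [+865.72174 +46.89573 +464.49559]
  H  [+42.34040 +508.41804 +202.93000]
  H  [+0.25857 +0.10196 +1.00000]
B = K⁻¹H; ‖b₁‖=1.099374, ‖b₂‖=1.099374; λ = 2/(‖b₁‖+‖b₂‖) = 0.909609, sign → tz>0 ⇒ λ=+0.909609
r₁ = λ·B[:,0] = (+0.97118,-0.03867,+0.23520); r₂ = λ·B[:,1] = (+0.01718,+0.99554,+0.09275)
r₃ = r₁×r₂ = (-0.23773,-0.08603,+0.96751); SVD([r₁ r₂ r₃]) → R = UVᵀ:
  R  [+0.97118 +0.01718 -0.23773]
  R  [-0.03867 +0.99554 -0.08603]
  R  [+0.23520 +0.09275 +0.96751]
t = (+0.17414, -0.06901, +0.90961) m
tr R = 2.934232; θ = arccos((tr R − 1)/2) = 0.257160 rad = 14.734°
axis k = ((R−Rᵀ)₃₂, (R−Rᵀ)₁₃, (R−Rᵀ)₂₁) / (2 sinθ) = (+0.351463, -0.929742, -0.109789)
rvec = θ·k = (+0.090382, -0.239092, -0.028233)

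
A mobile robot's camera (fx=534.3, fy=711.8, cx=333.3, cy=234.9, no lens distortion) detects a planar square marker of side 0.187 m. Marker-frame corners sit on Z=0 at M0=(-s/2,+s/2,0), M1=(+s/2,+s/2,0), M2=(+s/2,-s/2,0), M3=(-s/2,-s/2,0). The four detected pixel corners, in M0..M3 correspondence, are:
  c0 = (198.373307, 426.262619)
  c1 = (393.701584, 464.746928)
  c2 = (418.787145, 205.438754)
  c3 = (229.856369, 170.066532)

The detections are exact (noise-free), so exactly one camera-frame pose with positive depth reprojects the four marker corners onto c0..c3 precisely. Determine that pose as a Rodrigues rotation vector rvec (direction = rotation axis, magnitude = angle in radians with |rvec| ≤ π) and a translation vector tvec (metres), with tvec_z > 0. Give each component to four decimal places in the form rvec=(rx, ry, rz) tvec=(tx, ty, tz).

rvec=(-0.0959, 0.0130, 0.1417) tvec=(-0.0224, 0.0574, 0.5145)

Intrinsics K: fx=534.3, fy=711.8, cx=333.3, cy=234.9
Marker side s = 0.187 m; corners in marker frame (Z=0):
  M0 = (-0.0935, +0.0935, 0)
  M1 = (+0.0935, +0.0935, 0)
  M2 = (+0.0935, -0.0935, 0)
  M3 = (-0.0935, -0.0935, 0)
Detected image corners:
  c0 = (198.373307, 426.262619) px
  c1 = (393.701584, 464.746928) px
  c2 = (418.787145, 205.438754) px
  c3 = (229.856369, 170.066532) px
Planar DLT: solve 8×8 A·h = b for H (H[2,2]=1):
  H  [+1015.27288 -208.29236 +310.07895]
  H  [+185.22382 +1320.16104 +314.34918]
  H  [-0.03825 -0.18369 +1.00000]
B = K⁻¹H; ‖b₁‖=1.943678, ‖b₂‖=1.943678; λ = 2/(‖b₁‖+‖b₂‖) = 0.514489, sign → tz>0 ⇒ λ=+0.514489
r₁ = λ·B[:,0] = (+0.98990,+0.14037,-0.01968); r₂ = λ·B[:,1] = (-0.14161,+0.98540,-0.09451)
r₃ = r₁×r₂ = (+0.00612,+0.09634,+0.99533); SVD([r₁ r₂ r₃]) → R = UVᵀ:
  R  [+0.98990 -0.14161 +0.00612]
  R  [+0.14037 +0.98540 +0.09634]
  R  [-0.01968 -0.09451 +0.99533]
t = (-0.02236, +0.05743, +0.51449) m
tr R = 2.970633; θ = arccos((tr R − 1)/2) = 0.171579 rad = 9.831°
axis k = ((R−Rᵀ)₃₂, (R−Rᵀ)₁₃, (R−Rᵀ)₂₁) / (2 sinθ) = (-0.558895, +0.075563, +0.825789)
rvec = θ·k = (-0.095895, +0.012965, +0.141688)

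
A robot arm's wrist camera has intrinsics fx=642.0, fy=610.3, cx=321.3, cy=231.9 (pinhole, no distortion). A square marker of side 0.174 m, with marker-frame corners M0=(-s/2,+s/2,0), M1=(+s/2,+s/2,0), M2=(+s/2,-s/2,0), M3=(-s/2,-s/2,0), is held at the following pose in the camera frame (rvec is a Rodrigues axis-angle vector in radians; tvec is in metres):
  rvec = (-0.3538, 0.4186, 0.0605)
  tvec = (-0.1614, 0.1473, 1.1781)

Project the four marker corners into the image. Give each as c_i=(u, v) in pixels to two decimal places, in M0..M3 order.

c0=(184.77, 350.37) c1=(267.57, 356.52) c2=(282.53, 265.51) c3=(202.63, 264.85)

Intrinsics K: fx=642.0, fy=610.3, cx=321.3, cy=231.9
Marker side s = 0.174 m; corners in marker frame (Z=0):
  M0 = (-0.0870, +0.0870, 0)
  M1 = (+0.0870, +0.0870, 0)
  M2 = (+0.0870, -0.0870, 0)
  M3 = (-0.0870, -0.0870, 0)
rvec = (-0.3538, 0.4186, 0.0605), |rvec| = θ = 0.55142 rad = 31.594°
Rodrigues: sinθ=0.52389, 1−cosθ=0.14822; R = I + sinθ·[k]× + (1−cosθ)·[k]×²:
    [+0.91280 -0.12967 +0.38727]
    [-0.01471 +0.93720 +0.34849]
    [-0.40814 -0.32380 +0.85357]
t = (-0.1614, 0.1473, 1.1781) m
M0: Pc = R·M0+t = (-0.25210, +0.23012, +1.18544); u = 642.0·(-0.25210)/1.18544 + 321.3 = 184.7723, v = 610.3·(+0.23012)/1.18544 + 231.9 = 350.3709
M1: Pc = R·M1+t = (-0.09327, +0.22756, +1.11442); u = 642.0·(-0.09327)/1.11442 + 321.3 = 267.5699, v = 610.3·(+0.22756)/1.11442 + 231.9 = 356.5186
M2: Pc = R·M2+t = (-0.07070, +0.06448, +1.17076); u = 642.0·(-0.07070)/1.17076 + 321.3 = 282.5283, v = 610.3·(+0.06448)/1.17076 + 231.9 = 265.5144
M3: Pc = R·M3+t = (-0.22953, +0.06704, +1.24178); u = 642.0·(-0.22953)/1.24178 + 321.3 = 202.6318, v = 610.3·(+0.06704)/1.24178 + 231.9 = 264.8502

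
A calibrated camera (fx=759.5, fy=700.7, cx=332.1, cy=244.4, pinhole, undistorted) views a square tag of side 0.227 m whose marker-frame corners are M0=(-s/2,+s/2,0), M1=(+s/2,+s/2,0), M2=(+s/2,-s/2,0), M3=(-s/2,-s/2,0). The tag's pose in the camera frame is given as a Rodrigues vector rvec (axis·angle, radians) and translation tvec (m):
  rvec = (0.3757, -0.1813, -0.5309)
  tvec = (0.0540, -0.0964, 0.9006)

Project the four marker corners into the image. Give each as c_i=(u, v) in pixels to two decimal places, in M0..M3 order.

Intrinsics K: fx=759.5, fy=700.7, cx=332.1, cy=244.4
Marker side s = 0.227 m; corners in marker frame (Z=0):
  M0 = (-0.1135, +0.1135, 0)
  M1 = (+0.1135, +0.1135, 0)
  M2 = (+0.1135, -0.1135, 0)
  M3 = (-0.1135, -0.1135, 0)
rvec = (0.3757, -0.1813, -0.5309), |rvec| = θ = 0.67519 rad = 38.685°
Rodrigues: sinθ=0.62504, 1−cosθ=0.21941; R = I + sinθ·[k]× + (1−cosθ)·[k]×²:
    [+0.84853 +0.45869 -0.26383]
    [-0.52426 +0.79641 -0.30147]
    [+0.07184 +0.39412 +0.91625]
t = (0.0540, -0.0964, 0.9006) m
M0: Pc = R·M0+t = (+0.00975, +0.05350, +0.93718); u = 759.5·(+0.00975)/0.93718 + 332.1 = 340.0044, v = 700.7·(+0.05350)/0.93718 + 244.4 = 284.3970
M1: Pc = R·M1+t = (+0.20237, -0.06551, +0.95349); u = 759.5·(+0.20237)/0.95349 + 332.1 = 493.2970, v = 700.7·(-0.06551)/0.95349 + 244.4 = 196.2577
M2: Pc = R·M2+t = (+0.09825, -0.24630, +0.86402); u = 759.5·(+0.09825)/0.86402 + 332.1 = 418.4616, v = 700.7·(-0.24630)/0.86402 + 244.4 = 44.6601
M3: Pc = R·M3+t = (-0.09437, -0.12729, +0.84771); u = 759.5·(-0.09437)/0.84771 + 332.1 = 247.5512, v = 700.7·(-0.12729)/0.84771 + 244.4 = 139.1853

c0=(340.00, 284.40) c1=(493.30, 196.26) c2=(418.46, 44.66) c3=(247.55, 139.19)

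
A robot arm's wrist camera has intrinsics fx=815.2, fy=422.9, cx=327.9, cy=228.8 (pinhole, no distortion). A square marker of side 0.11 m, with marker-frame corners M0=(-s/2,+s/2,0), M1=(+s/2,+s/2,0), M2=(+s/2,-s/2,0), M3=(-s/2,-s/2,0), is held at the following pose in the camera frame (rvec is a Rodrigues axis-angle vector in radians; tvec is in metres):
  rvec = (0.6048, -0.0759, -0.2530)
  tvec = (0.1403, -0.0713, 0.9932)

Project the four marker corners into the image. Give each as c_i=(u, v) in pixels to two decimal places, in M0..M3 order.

Intrinsics K: fx=815.2, fy=422.9, cx=327.9, cy=228.8
Marker side s = 0.11 m; corners in marker frame (Z=0):
  M0 = (-0.0550, +0.0550, 0)
  M1 = (+0.0550, +0.0550, 0)
  M2 = (+0.0550, -0.0550, 0)
  M3 = (-0.0550, -0.0550, 0)
rvec = (0.6048, -0.0759, -0.2530), |rvec| = θ = 0.65996 rad = 37.813°
Rodrigues: sinθ=0.61309, 1−cosθ=0.20999; R = I + sinθ·[k]× + (1−cosθ)·[k]×²:
    [+0.96636 +0.21290 -0.14428]
    [-0.25716 +0.79279 -0.55258]
    [-0.00326 +0.57110 +0.82087]
t = (0.1403, -0.0713, 0.9932) m
M0: Pc = R·M0+t = (+0.09886, -0.01355, +1.02479); u = 815.2·(+0.09886)/1.02479 + 327.9 = 406.5407, v = 422.9·(-0.01355)/1.02479 + 228.8 = 223.2072
M1: Pc = R·M1+t = (+0.20516, -0.04184, +1.02443); u = 815.2·(+0.20516)/1.02443 + 327.9 = 491.1574, v = 422.9·(-0.04184)/1.02443 + 228.8 = 211.5277
M2: Pc = R·M2+t = (+0.18174, -0.12905, +0.96161); u = 815.2·(+0.18174)/0.96161 + 327.9 = 481.9696, v = 422.9·(-0.12905)/0.96161 + 228.8 = 172.0471
M3: Pc = R·M3+t = (+0.07544, -0.10076, +0.96197); u = 815.2·(+0.07544)/0.96197 + 327.9 = 391.8305, v = 422.9·(-0.10076)/0.96197 + 228.8 = 184.5041

c0=(406.54, 223.21) c1=(491.16, 211.53) c2=(481.97, 172.05) c3=(391.83, 184.50)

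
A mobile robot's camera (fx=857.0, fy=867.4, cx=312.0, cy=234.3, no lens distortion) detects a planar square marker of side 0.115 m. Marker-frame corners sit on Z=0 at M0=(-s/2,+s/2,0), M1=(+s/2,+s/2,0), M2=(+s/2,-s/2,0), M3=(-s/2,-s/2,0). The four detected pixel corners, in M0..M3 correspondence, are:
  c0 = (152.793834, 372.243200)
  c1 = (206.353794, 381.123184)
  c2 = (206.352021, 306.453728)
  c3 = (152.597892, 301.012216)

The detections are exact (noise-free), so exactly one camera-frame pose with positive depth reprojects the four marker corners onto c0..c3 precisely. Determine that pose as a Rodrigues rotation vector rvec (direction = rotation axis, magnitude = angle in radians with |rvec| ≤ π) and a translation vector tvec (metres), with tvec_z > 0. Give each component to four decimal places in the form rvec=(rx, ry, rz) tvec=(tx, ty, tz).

Intrinsics K: fx=857.0, fy=867.4, cx=312.0, cy=234.3
Marker side s = 0.115 m; corners in marker frame (Z=0):
  M0 = (-0.0575, +0.0575, 0)
  M1 = (+0.0575, +0.0575, 0)
  M2 = (+0.0575, -0.0575, 0)
  M3 = (-0.0575, -0.0575, 0)
Detected image corners:
  c0 = (152.793834, 372.243200) px
  c1 = (206.353794, 381.123184) px
  c2 = (206.352021, 306.453728) px
  c3 = (152.597892, 301.012216) px
Planar DLT: solve 8×8 A·h = b for H (H[2,2]=1):
  H  [+392.43271 +6.66538 +178.88732]
  H  [-78.22062 +644.95890 +340.19064]
  H  [-0.41303 +0.03223 +1.00000]
B = K⁻¹H; ‖b₁‖=0.735566, ‖b₂‖=0.735566; λ = 2/(‖b₁‖+‖b₂‖) = 1.359498, sign → tz>0 ⇒ λ=+1.359498
r₁ = λ·B[:,0] = (+0.82696,+0.02908,-0.56151); r₂ = λ·B[:,1] = (-0.00538,+0.99903,+0.04381)
r₃ = r₁×r₂ = (+0.56224,-0.03321,+0.82631); SVD([r₁ r₂ r₃]) → R = UVᵀ:
  R  [+0.82696 -0.00538 +0.56224]
  R  [+0.02908 +0.99903 -0.03321]
  R  [-0.56151 +0.04381 +0.82631]
t = (-0.21116, +0.16597, +1.35950) m
tr R = 2.652291; θ = arccos((tr R − 1)/2) = 0.598564 rad = 34.295°
axis k = ((R−Rᵀ)₃₂, (R−Rᵀ)₁₃, (R−Rᵀ)₂₁) / (2 sinθ) = (+0.068352, +0.997193, +0.030574)
rvec = θ·k = (+0.040913, +0.596884, +0.018301)

rvec=(0.0409, 0.5969, 0.0183) tvec=(-0.2112, 0.1660, 1.3595)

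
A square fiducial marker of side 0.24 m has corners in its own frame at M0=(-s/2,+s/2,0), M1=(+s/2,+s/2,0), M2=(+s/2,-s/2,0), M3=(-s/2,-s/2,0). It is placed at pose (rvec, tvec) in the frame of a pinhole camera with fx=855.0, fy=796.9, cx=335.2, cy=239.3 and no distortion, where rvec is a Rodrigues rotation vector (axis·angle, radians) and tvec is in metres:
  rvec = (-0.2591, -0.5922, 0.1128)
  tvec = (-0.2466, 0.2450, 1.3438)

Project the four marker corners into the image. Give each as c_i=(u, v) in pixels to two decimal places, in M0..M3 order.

c0=(95.66, 455.94) c1=(241.12, 460.54) c2=(249.80, 322.86) c3=(112.45, 304.98)

Intrinsics K: fx=855.0, fy=796.9, cx=335.2, cy=239.3
Marker side s = 0.24 m; corners in marker frame (Z=0):
  M0 = (-0.1200, +0.1200, 0)
  M1 = (+0.1200, +0.1200, 0)
  M2 = (+0.1200, -0.1200, 0)
  M3 = (-0.1200, -0.1200, 0)
rvec = (-0.2591, -0.5922, 0.1128), |rvec| = θ = 0.65617 rad = 37.596°
Rodrigues: sinθ=0.61009, 1−cosθ=0.20766; R = I + sinθ·[k]× + (1−cosθ)·[k]×²:
    [+0.82471 -0.03087 -0.56471]
    [+0.17888 +0.96148 +0.20868]
    [+0.53651 -0.27312 +0.79847]
t = (-0.2466, 0.2450, 1.3438) m
M0: Pc = R·M0+t = (-0.34927, +0.33891, +1.24664); u = 855.0·(-0.34927)/1.24664 + 335.2 = 95.6559, v = 796.9·(+0.33891)/1.24664 + 239.3 = 455.9449
M1: Pc = R·M1+t = (-0.15134, +0.38184, +1.37541); u = 855.0·(-0.15134)/1.37541 + 335.2 = 241.1226, v = 796.9·(+0.38184)/1.37541 + 239.3 = 460.5375
M2: Pc = R·M2+t = (-0.14393, +0.15109, +1.44096); u = 855.0·(-0.14393)/1.44096 + 335.2 = 249.7985, v = 796.9·(+0.15109)/1.44096 + 239.3 = 322.8570
M3: Pc = R·M3+t = (-0.34186, +0.10816, +1.31219); u = 855.0·(-0.34186)/1.31219 + 335.2 = 112.4498, v = 796.9·(+0.10816)/1.31219 + 239.3 = 304.9835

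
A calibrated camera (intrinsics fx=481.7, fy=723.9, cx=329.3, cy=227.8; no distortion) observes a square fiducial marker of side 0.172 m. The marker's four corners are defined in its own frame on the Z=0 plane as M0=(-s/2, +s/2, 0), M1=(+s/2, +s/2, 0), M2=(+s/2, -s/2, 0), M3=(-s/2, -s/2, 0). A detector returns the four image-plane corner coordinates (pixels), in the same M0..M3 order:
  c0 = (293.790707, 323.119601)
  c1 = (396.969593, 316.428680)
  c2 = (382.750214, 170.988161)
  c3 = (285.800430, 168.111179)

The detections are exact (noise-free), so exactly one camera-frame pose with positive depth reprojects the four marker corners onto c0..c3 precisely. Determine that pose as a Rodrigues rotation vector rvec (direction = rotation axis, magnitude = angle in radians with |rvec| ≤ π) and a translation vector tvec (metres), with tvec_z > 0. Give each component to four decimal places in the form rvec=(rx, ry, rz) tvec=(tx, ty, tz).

rvec=(-0.3360, -0.2886, -0.0538) tvec=(0.0195, 0.0155, 0.7885)

Intrinsics K: fx=481.7, fy=723.9, cx=329.3, cy=227.8
Marker side s = 0.172 m; corners in marker frame (Z=0):
  M0 = (-0.0860, +0.0860, 0)
  M1 = (+0.0860, +0.0860, 0)
  M2 = (+0.0860, -0.0860, 0)
  M3 = (-0.0860, -0.0860, 0)
Detected image corners:
  c0 = (293.790707, 323.119601) px
  c1 = (396.969593, 316.428680) px
  c2 = (382.750214, 170.988161) px
  c3 = (285.800430, 168.111179) px
Planar DLT: solve 8×8 A·h = b for H (H[2,2]=1):
  H  [+705.24301 -71.63252 +341.20687]
  H  [+79.22274 +774.06003 +242.03226]
  H  [+0.36519 -0.40245 +1.00000]
B = K⁻¹H; ‖b₁‖=1.268153, ‖b₂‖=1.268153; λ = 2/(‖b₁‖+‖b₂‖) = 0.788548, sign → tz>0 ⇒ λ=+0.788548
r₁ = λ·B[:,0] = (+0.95763,-0.00432,+0.28797); r₂ = λ·B[:,1] = (+0.09969,+0.94305,-0.31735)
r₃ = r₁×r₂ = (-0.27020,+0.33261,+0.90353); SVD([r₁ r₂ r₃]) → R = UVᵀ:
  R  [+0.95763 +0.09969 -0.27020]
  R  [-0.00432 +0.94305 +0.33261]
  R  [+0.28797 -0.31735 +0.90353]
t = (+0.01949, +0.01550, +0.78855) m
tr R = 2.804212; θ = arccos((tr R − 1)/2) = 0.446171 rad = 25.564°
axis k = ((R−Rᵀ)₃₂, (R−Rᵀ)₁₃, (R−Rᵀ)₂₁) / (2 sinθ) = (-0.753121, -0.646750, -0.120513)
rvec = θ·k = (-0.336020, -0.288561, -0.053769)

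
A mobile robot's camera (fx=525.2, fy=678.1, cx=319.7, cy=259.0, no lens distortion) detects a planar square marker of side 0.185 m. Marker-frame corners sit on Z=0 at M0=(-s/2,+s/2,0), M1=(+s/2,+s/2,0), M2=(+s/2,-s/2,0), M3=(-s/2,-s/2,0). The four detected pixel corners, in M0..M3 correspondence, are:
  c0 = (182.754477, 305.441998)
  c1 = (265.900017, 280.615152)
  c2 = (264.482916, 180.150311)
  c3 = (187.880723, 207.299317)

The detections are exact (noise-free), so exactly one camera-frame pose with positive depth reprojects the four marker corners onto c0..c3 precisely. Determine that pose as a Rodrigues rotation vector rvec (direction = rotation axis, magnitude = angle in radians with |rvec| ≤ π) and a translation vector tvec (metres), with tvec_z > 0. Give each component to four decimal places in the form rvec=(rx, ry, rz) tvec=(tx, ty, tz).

rvec=(-0.4933, 0.3205, -0.1519) tvec=(-0.1971, -0.0279, 1.0862)

Intrinsics K: fx=525.2, fy=678.1, cx=319.7, cy=259.0
Marker side s = 0.185 m; corners in marker frame (Z=0):
  M0 = (-0.0925, +0.0925, 0)
  M1 = (+0.0925, +0.0925, 0)
  M2 = (+0.0925, -0.0925, 0)
  M3 = (-0.0925, -0.0925, 0)
Detected image corners:
  c0 = (182.754477, 305.441998) px
  c1 = (265.900017, 280.615152) px
  c2 = (264.482916, 180.150311) px
  c3 = (187.880723, 207.299317) px
Planar DLT: solve 8×8 A·h = b for H (H[2,2]=1):
  H  [+376.10691 -111.44479 +224.39248]
  H  [-200.06334 +427.48691 +241.60993]
  H  [-0.24377 -0.44848 +1.00000]
B = K⁻¹H; ‖b₁‖=0.920637, ‖b₂‖=0.920637; λ = 2/(‖b₁‖+‖b₂‖) = 1.086204, sign → tz>0 ⇒ λ=+1.086204
r₁ = λ·B[:,0] = (+0.93903,-0.21933,-0.26478); r₂ = λ·B[:,1] = (+0.06604,+0.87082,-0.48714)
r₃ = r₁×r₂ = (+0.33743,+0.43995,+0.83222); SVD([r₁ r₂ r₃]) → R = UVᵀ:
  R  [+0.93903 +0.06604 +0.33743]
  R  [-0.21933 +0.87082 +0.43995]
  R  [-0.26478 -0.48714 +0.83222]
t = (-0.19711, -0.02786, +1.08620) m
tr R = 2.642076; θ = arccos((tr R − 1)/2) = 0.607569 rad = 34.811°
axis k = ((R−Rᵀ)₃₂, (R−Rᵀ)₁₃, (R−Rᵀ)₂₁) / (2 sinθ) = (-0.811990, +0.527445, -0.249948)
rvec = θ·k = (-0.493340, +0.320459, -0.151861)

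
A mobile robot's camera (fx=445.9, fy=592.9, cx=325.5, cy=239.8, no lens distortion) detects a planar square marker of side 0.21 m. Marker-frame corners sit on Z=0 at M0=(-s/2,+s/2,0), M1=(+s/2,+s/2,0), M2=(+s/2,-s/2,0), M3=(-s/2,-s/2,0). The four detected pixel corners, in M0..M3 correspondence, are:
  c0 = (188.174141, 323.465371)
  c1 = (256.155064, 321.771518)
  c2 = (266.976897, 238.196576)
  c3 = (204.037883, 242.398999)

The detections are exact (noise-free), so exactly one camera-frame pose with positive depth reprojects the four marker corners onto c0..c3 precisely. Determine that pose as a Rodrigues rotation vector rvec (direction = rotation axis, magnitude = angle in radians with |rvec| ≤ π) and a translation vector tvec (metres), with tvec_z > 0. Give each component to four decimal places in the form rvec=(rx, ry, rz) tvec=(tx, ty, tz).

Intrinsics K: fx=445.9, fy=592.9, cx=325.5, cy=239.8
Marker side s = 0.21 m; corners in marker frame (Z=0):
  M0 = (-0.1050, +0.1050, 0)
  M1 = (+0.1050, +0.1050, 0)
  M2 = (+0.1050, -0.1050, 0)
  M3 = (-0.1050, -0.1050, 0)
Detected image corners:
  c0 = (188.174141, 323.465371) px
  c1 = (256.155064, 321.771518) px
  c2 = (266.976897, 238.196576) px
  c3 = (204.037883, 242.398999) px
Planar DLT: solve 8×8 A·h = b for H (H[2,2]=1):
  H  [+274.73231 -155.10484 +228.56785]
  H  [-59.15616 +279.52601 +279.75722]
  H  [-0.15941 -0.39927 +1.00000]
B = K⁻¹H; ‖b₁‖=0.750472, ‖b₂‖=0.750472; λ = 2/(‖b₁‖+‖b₂‖) = 1.332495, sign → tz>0 ⇒ λ=+1.332495
r₁ = λ·B[:,0] = (+0.97605,-0.04704,-0.21241); r₂ = λ·B[:,1] = (-0.07514,+0.84339,-0.53202)
r₃ = r₁×r₂ = (+0.20417,+0.53524,+0.81965); SVD([r₁ r₂ r₃]) → R = UVᵀ:
  R  [+0.97605 -0.07514 +0.20417]
  R  [-0.04704 +0.84339 +0.53524]
  R  [-0.21241 -0.53202 +0.81965]
t = (-0.28966, +0.08980, +1.33250) m
tr R = 2.639092; θ = arccos((tr R − 1)/2) = 0.610178 rad = 34.961°
axis k = ((R−Rᵀ)₃₂, (R−Rᵀ)₁₃, (R−Rᵀ)₂₁) / (2 sinθ) = (-0.931271, +0.363502, +0.024518)
rvec = θ·k = (-0.568241, +0.221801, +0.014960)

rvec=(-0.5682, 0.2218, 0.0150) tvec=(-0.2897, 0.0898, 1.3325)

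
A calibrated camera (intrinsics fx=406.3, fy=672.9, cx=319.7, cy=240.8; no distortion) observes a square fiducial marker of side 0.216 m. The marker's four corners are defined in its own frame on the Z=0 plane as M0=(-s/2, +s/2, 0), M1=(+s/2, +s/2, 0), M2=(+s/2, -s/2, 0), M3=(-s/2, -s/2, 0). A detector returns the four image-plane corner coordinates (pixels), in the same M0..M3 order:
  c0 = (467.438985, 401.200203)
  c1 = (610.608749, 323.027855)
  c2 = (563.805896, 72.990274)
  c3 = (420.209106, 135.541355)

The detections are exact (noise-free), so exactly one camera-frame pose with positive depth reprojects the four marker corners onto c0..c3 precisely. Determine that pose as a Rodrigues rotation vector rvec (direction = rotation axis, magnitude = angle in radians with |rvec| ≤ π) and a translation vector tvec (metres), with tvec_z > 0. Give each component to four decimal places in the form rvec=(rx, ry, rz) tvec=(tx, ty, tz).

Intrinsics K: fx=406.3, fy=672.9, cx=319.7, cy=240.8
Marker side s = 0.216 m; corners in marker frame (Z=0):
  M0 = (-0.1080, +0.1080, 0)
  M1 = (+0.1080, +0.1080, 0)
  M2 = (+0.1080, -0.1080, 0)
  M3 = (-0.1080, -0.1080, 0)
Detected image corners:
  c0 = (467.438985, 401.200203) px
  c1 = (610.608749, 323.027855) px
  c2 = (563.805896, 72.990274) px
  c3 = (420.209106, 135.541355) px
Planar DLT: solve 8×8 A·h = b for H (H[2,2]=1):
  H  [+798.31482 +180.64639 +517.35352]
  H  [-264.63024 +1175.98882 +231.19945]
  H  [+0.26090 -0.07176 +1.00000]
B = K⁻¹H; ‖b₁‖=1.844154, ‖b₂‖=1.844154; λ = 2/(‖b₁‖+‖b₂‖) = 0.542254, sign → tz>0 ⇒ λ=+0.542254
r₁ = λ·B[:,0] = (+0.95412,-0.26388,+0.14147); r₂ = λ·B[:,1] = (+0.27171,+0.96159,-0.03891)
r₃ = r₁×r₂ = (-0.12577,+0.07557,+0.98918); SVD([r₁ r₂ r₃]) → R = UVᵀ:
  R  [+0.95412 +0.27171 -0.12577]
  R  [-0.26388 +0.96159 +0.07557]
  R  [+0.14147 -0.03891 +0.98918]
t = (+0.26379, -0.00774, +0.54225) m
tr R = 2.904894; θ = arccos((tr R − 1)/2) = 0.309628 rad = 17.740°
axis k = ((R−Rᵀ)₃₂, (R−Rᵀ)₁₃, (R−Rᵀ)₂₁) / (2 sinθ) = (-0.187854, -0.438525, -0.878867)
rvec = θ·k = (-0.058165, -0.135780, -0.272122)

rvec=(-0.0582, -0.1358, -0.2721) tvec=(0.2638, -0.0077, 0.5423)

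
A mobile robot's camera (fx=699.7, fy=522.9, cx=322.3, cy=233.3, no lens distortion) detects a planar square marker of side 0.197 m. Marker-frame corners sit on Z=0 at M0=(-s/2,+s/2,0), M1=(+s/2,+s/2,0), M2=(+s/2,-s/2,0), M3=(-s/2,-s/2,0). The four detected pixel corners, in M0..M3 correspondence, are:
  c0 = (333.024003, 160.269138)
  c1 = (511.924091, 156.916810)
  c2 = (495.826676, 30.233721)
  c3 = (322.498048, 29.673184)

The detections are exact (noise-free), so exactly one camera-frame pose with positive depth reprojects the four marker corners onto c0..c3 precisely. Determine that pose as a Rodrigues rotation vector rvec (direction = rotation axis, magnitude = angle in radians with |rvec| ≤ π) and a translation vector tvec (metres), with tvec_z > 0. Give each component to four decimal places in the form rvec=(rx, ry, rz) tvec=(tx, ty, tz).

rvec=(-0.1352, -0.1140, -0.0491) tvec=(0.1035, -0.2049, 0.7647)

Intrinsics K: fx=699.7, fy=522.9, cx=322.3, cy=233.3
Marker side s = 0.197 m; corners in marker frame (Z=0):
  M0 = (-0.0985, +0.0985, 0)
  M1 = (+0.0985, +0.0985, 0)
  M2 = (+0.0985, -0.0985, 0)
  M3 = (-0.0985, -0.0985, 0)
Detected image corners:
  c0 = (333.024003, 160.269138) px
  c1 = (511.924091, 156.916810) px
  c2 = (495.826676, 30.233721) px
  c3 = (322.498048, 29.673184) px
Planar DLT: solve 8×8 A·h = b for H (H[2,2]=1):
  H  [+957.16853 -3.78431 +417.02840]
  H  [+7.46255 +636.61740 +93.17229]
  H  [+0.15253 -0.17212 +1.00000]
B = K⁻¹H; ‖b₁‖=1.307749, ‖b₂‖=1.307749; λ = 2/(‖b₁‖+‖b₂‖) = 0.764673, sign → tz>0 ⇒ λ=+0.764673
r₁ = λ·B[:,0] = (+0.99232,-0.04113,+0.11664); r₂ = λ·B[:,1] = (+0.05649,+0.98969,-0.13161)
r₃ = r₁×r₂ = (-0.11002,+0.13719,+0.98442); SVD([r₁ r₂ r₃]) → R = UVᵀ:
  R  [+0.99232 +0.05649 -0.11002]
  R  [-0.04113 +0.98969 +0.13719]
  R  [+0.11664 -0.13161 +0.98442]
t = (+0.10352, -0.20492, +0.76467) m
tr R = 2.966428; θ = arccos((tr R − 1)/2) = 0.183483 rad = 10.513°
axis k = ((R−Rᵀ)₃₂, (R−Rᵀ)₁₃, (R−Rᵀ)₂₁) / (2 sinθ) = (-0.736626, -0.621147, -0.267506)
rvec = θ·k = (-0.135158, -0.113970, -0.049083)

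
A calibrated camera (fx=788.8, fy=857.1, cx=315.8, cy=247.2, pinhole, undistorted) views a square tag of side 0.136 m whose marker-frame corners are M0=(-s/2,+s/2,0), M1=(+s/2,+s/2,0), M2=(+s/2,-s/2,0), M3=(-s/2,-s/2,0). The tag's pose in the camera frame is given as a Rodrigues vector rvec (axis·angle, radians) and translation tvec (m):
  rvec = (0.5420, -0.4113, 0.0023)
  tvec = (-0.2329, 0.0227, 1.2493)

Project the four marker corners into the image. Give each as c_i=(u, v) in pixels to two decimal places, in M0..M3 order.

Intrinsics K: fx=788.8, fy=857.1, cx=315.8, cy=247.2
Marker side s = 0.136 m; corners in marker frame (Z=0):
  M0 = (-0.0680, +0.0680, 0)
  M1 = (+0.0680, +0.0680, 0)
  M2 = (+0.0680, -0.0680, 0)
  M3 = (-0.0680, -0.0680, 0)
rvec = (0.5420, -0.4113, 0.0023), |rvec| = θ = 0.68039 rad = 38.984°
Rodrigues: sinθ=0.62910, 1−cosθ=0.22268; R = I + sinθ·[k]× + (1−cosθ)·[k]×²:
    [+0.91863 -0.10935 -0.37969]
    [-0.10510 +0.85870 -0.50159]
    [+0.38089 +0.50068 +0.77733]
t = (-0.2329, 0.0227, 1.2493) m
M0: Pc = R·M0+t = (-0.30280, +0.08824, +1.25745); u = 788.8·(-0.30280)/1.25745 + 315.8 = 125.8508, v = 857.1·(+0.08824)/1.25745 + 247.2 = 307.3449
M1: Pc = R·M1+t = (-0.17787, +0.07394, +1.30925); u = 788.8·(-0.17787)/1.30925 + 315.8 = 208.6365, v = 857.1·(+0.07394)/1.30925 + 247.2 = 295.6078
M2: Pc = R·M2+t = (-0.16300, -0.04284, +1.24115); u = 788.8·(-0.16300)/1.24115 + 315.8 = 212.2091, v = 857.1·(-0.04284)/1.24115 + 247.2 = 217.6174
M3: Pc = R·M3+t = (-0.28793, -0.02854, +1.18935); u = 788.8·(-0.28793)/1.18935 + 315.8 = 124.8394, v = 857.1·(-0.02854)/1.18935 + 247.2 = 226.6297

c0=(125.85, 307.34) c1=(208.64, 295.61) c2=(212.21, 217.62) c3=(124.84, 226.63)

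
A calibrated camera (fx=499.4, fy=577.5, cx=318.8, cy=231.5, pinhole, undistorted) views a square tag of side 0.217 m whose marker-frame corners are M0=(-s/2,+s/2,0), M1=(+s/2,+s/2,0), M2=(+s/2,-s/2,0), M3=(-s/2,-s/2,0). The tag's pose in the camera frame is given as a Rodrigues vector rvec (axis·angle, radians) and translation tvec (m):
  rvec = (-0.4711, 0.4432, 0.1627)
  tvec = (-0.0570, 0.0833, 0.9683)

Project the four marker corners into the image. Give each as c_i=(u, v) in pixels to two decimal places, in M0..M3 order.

Intrinsics K: fx=499.4, fy=577.5, cx=318.8, cy=231.5
Marker side s = 0.217 m; corners in marker frame (Z=0):
  M0 = (-0.1085, +0.1085, 0)
  M1 = (+0.1085, +0.1085, 0)
  M2 = (+0.1085, -0.1085, 0)
  M3 = (-0.1085, -0.1085, 0)
rvec = (-0.4711, 0.4432, 0.1627), |rvec| = θ = 0.66696 rad = 38.214°
Rodrigues: sinθ=0.61860, 1−cosθ=0.21429; R = I + sinθ·[k]× + (1−cosθ)·[k]×²:
    [+0.89262 -0.25149 +0.37414]
    [+0.05032 +0.88033 +0.47168]
    [-0.44799 -0.40220 +0.79846]
t = (-0.0570, 0.0833, 0.9683) m
M0: Pc = R·M0+t = (-0.18114, +0.17336, +0.97327); u = 499.4·(-0.18114)/0.97327 + 318.8 = 225.8562, v = 577.5·(+0.17336)/0.97327 + 231.5 = 334.3631
M1: Pc = R·M1+t = (+0.01256, +0.18428, +0.87605); u = 499.4·(+0.01256)/0.87605 + 318.8 = 325.9618, v = 577.5·(+0.18428)/0.87605 + 231.5 = 352.9758
M2: Pc = R·M2+t = (+0.06714, -0.00676, +0.96333); u = 499.4·(+0.06714)/0.96333 + 318.8 = 353.6037, v = 577.5·(-0.00676)/0.96333 + 231.5 = 227.4497
M3: Pc = R·M3+t = (-0.12656, -0.01768, +1.06055); u = 499.4·(-0.12656)/1.06055 + 318.8 = 259.2027, v = 577.5·(-0.01768)/1.06055 + 231.5 = 221.8749

c0=(225.86, 334.36) c1=(325.96, 352.98) c2=(353.60, 227.45) c3=(259.20, 221.87)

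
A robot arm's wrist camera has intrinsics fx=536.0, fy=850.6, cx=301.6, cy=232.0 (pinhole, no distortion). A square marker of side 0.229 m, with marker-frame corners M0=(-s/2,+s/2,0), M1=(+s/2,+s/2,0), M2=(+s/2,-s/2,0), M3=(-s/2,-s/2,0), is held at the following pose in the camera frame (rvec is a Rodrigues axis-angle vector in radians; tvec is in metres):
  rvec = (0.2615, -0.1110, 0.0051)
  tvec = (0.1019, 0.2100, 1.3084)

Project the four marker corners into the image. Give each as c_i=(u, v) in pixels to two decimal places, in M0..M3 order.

Intrinsics K: fx=536.0, fy=850.6, cx=301.6, cy=232.0
Marker side s = 0.229 m; corners in marker frame (Z=0):
  M0 = (-0.1145, +0.1145, 0)
  M1 = (+0.1145, +0.1145, 0)
  M2 = (+0.1145, -0.1145, 0)
  M3 = (-0.1145, -0.1145, 0)
rvec = (0.2615, -0.1110, 0.0051), |rvec| = θ = 0.28413 rad = 16.279°
Rodrigues: sinθ=0.28032, 1−cosθ=0.04009; R = I + sinθ·[k]× + (1−cosθ)·[k]×²:
    [+0.99387 -0.01945 -0.10885]
    [-0.00938 +0.96603 -0.25828]
    [+0.11017 +0.25771 +0.95992]
t = (0.1019, 0.2100, 1.3084) m
M0: Pc = R·M0+t = (-0.01412, +0.32168, +1.32529); u = 536.0·(-0.01412)/1.32529 + 301.6 = 295.8875, v = 850.6·(+0.32168)/1.32529 + 232.0 = 438.4635
M1: Pc = R·M1+t = (+0.21347, +0.31954, +1.35052); u = 536.0·(+0.21347)/1.35052 + 301.6 = 386.3231, v = 850.6·(+0.31954)/1.35052 + 232.0 = 433.2530
M2: Pc = R·M2+t = (+0.21792, +0.09832, +1.29151); u = 536.0·(+0.21792)/1.29151 + 301.6 = 392.0429, v = 850.6·(+0.09832)/1.29151 + 232.0 = 296.7517
M3: Pc = R·M3+t = (-0.00967, +0.10046, +1.26628); u = 536.0·(-0.00967)/1.26628 + 301.6 = 297.5063, v = 850.6·(+0.10046)/1.26628 + 232.0 = 299.4854

c0=(295.89, 438.46) c1=(386.32, 433.25) c2=(392.04, 296.75) c3=(297.51, 299.49)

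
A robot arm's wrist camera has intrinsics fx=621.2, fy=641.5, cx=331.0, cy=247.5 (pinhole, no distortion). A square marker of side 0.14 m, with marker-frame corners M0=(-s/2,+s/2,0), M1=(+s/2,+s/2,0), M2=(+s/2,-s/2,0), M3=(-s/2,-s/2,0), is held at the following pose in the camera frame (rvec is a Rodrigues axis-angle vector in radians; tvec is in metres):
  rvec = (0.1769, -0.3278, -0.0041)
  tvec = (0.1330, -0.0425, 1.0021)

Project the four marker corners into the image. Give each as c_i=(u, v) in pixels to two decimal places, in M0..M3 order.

c0=(371.70, 266.06) c1=(449.38, 262.43) c2=(454.34, 175.45) c3=(374.94, 175.15)

Intrinsics K: fx=621.2, fy=641.5, cx=331.0, cy=247.5
Marker side s = 0.14 m; corners in marker frame (Z=0):
  M0 = (-0.0700, +0.0700, 0)
  M1 = (+0.0700, +0.0700, 0)
  M2 = (+0.0700, -0.0700, 0)
  M3 = (-0.0700, -0.0700, 0)
rvec = (0.1769, -0.3278, -0.0041), |rvec| = θ = 0.37251 rad = 21.343°
Rodrigues: sinθ=0.36395, 1−cosθ=0.06858; R = I + sinθ·[k]× + (1−cosθ)·[k]×²:
    [+0.94688 -0.02465 -0.32063]
    [-0.03267 +0.98452 -0.17217]
    [+0.31991 +0.17350 +0.93143]
t = (0.1330, -0.0425, 1.0021) m
M0: Pc = R·M0+t = (+0.06499, +0.02870, +0.99185); u = 621.2·(+0.06499)/0.99185 + 331.0 = 371.7049, v = 641.5·(+0.02870)/0.99185 + 247.5 = 266.0645
M1: Pc = R·M1+t = (+0.19756, +0.02413, +1.03664); u = 621.2·(+0.19756)/1.03664 + 331.0 = 449.3843, v = 641.5·(+0.02413)/1.03664 + 247.5 = 262.4324
M2: Pc = R·M2+t = (+0.20101, -0.11370, +1.01235); u = 621.2·(+0.20101)/1.01235 + 331.0 = 454.3428, v = 641.5·(-0.11370)/1.01235 + 247.5 = 175.4490
M3: Pc = R·M3+t = (+0.06844, -0.10913, +0.96756); u = 621.2·(+0.06844)/0.96756 + 331.0 = 374.9428, v = 641.5·(-0.10913)/0.96756 + 247.5 = 175.1459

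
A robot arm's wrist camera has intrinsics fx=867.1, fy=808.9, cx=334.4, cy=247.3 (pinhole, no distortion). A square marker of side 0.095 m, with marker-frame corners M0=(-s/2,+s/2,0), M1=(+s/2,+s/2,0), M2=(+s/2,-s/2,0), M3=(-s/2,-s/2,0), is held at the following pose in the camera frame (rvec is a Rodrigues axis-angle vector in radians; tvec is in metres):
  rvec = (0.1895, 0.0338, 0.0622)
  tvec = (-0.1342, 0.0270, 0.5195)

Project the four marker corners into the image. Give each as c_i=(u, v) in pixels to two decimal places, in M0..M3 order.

c0=(32.66, 354.90) c1=(187.02, 364.90) c2=(191.30, 221.13) c3=(31.49, 211.51)

Intrinsics K: fx=867.1, fy=808.9, cx=334.4, cy=247.3
Marker side s = 0.095 m; corners in marker frame (Z=0):
  M0 = (-0.0475, +0.0475, 0)
  M1 = (+0.0475, +0.0475, 0)
  M2 = (+0.0475, -0.0475, 0)
  M3 = (-0.0475, -0.0475, 0)
rvec = (0.1895, 0.0338, 0.0622), |rvec| = θ = 0.20229 rad = 11.590°
Rodrigues: sinθ=0.20091, 1−cosθ=0.02039; R = I + sinθ·[k]× + (1−cosθ)·[k]×²:
    [+0.99750 -0.05859 +0.03944]
    [+0.06497 +0.98018 -0.18716]
    [-0.02770 +0.18926 +0.98154]
t = (-0.1342, 0.0270, 0.5195) m
M0: Pc = R·M0+t = (-0.18436, +0.07047, +0.52981); u = 867.1·(-0.18436)/0.52981 + 334.4 = 32.6624, v = 808.9·(+0.07047)/0.52981 + 247.3 = 354.8965
M1: Pc = R·M1+t = (-0.08960, +0.07664, +0.52717); u = 867.1·(-0.08960)/0.52717 + 334.4 = 187.0229, v = 808.9·(+0.07664)/0.52717 + 247.3 = 364.9038
M2: Pc = R·M2+t = (-0.08404, -0.01647, +0.50919); u = 867.1·(-0.08404)/0.50919 + 334.4 = 191.2966, v = 808.9·(-0.01647)/0.50919 + 247.3 = 221.1320
M3: Pc = R·M3+t = (-0.17880, -0.02264, +0.51183); u = 867.1·(-0.17880)/0.51183 + 334.4 = 31.4918, v = 808.9·(-0.02264)/0.51183 + 247.3 = 211.5122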